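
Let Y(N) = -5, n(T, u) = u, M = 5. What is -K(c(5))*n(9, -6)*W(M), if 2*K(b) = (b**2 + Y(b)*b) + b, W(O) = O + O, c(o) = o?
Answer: 150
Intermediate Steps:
W(O) = 2*O
K(b) = b**2/2 - 2*b (K(b) = ((b**2 - 5*b) + b)/2 = (b**2 - 4*b)/2 = b**2/2 - 2*b)
-K(c(5))*n(9, -6)*W(M) = -((1/2)*5*(-4 + 5))*(-6)*2*5 = -((1/2)*5*1)*(-6)*10 = -(5/2)*(-6)*10 = -(-15)*10 = -1*(-150) = 150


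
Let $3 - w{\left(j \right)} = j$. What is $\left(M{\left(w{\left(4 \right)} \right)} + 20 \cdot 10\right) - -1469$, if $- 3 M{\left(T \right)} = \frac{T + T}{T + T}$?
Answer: $\frac{5006}{3} \approx 1668.7$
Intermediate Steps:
$w{\left(j \right)} = 3 - j$
$M{\left(T \right)} = - \frac{1}{3}$ ($M{\left(T \right)} = - \frac{\left(T + T\right) \frac{1}{T + T}}{3} = - \frac{2 T \frac{1}{2 T}}{3} = \left(- \frac{1}{3}\right) 1 = - \frac{1}{3}$)
$\left(M{\left(w{\left(4 \right)} \right)} + 20 \cdot 10\right) - -1469 = \left(- \frac{1}{3} + 20 \cdot 10\right) - -1469 = \left(- \frac{1}{3} + 200\right) + 1469 = \frac{599}{3} + 1469 = \frac{5006}{3}$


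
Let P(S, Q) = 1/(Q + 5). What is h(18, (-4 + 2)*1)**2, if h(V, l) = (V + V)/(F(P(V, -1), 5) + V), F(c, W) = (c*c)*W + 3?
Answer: 331776/116281 ≈ 2.8532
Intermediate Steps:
P(S, Q) = 1/(5 + Q)
F(c, W) = 3 + W*c**2 (F(c, W) = c**2*W + 3 = W*c**2 + 3 = 3 + W*c**2)
h(V, l) = 2*V/(53/16 + V) (h(V, l) = (V + V)/((3 + 5*(1/(5 - 1))**2) + V) = (2*V)/((3 + 5*(1/4)**2) + V) = (2*V)/((3 + 5*(1/16)) + V) = (2*V)/((3 + 5/16) + V) = (2*V)/(53/16 + V) = 2*V/(53/16 + V))
h(18, (-4 + 2)*1)**2 = (32*18/(53 + 16*18))**2 = (32*18/(53 + 288))**2 = (32*18/341)**2 = (32*18*(1/341))**2 = (576/341)**2 = 331776/116281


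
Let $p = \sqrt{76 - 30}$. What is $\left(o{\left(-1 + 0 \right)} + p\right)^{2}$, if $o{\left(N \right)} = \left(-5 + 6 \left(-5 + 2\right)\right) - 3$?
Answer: $\left(26 - \sqrt{46}\right)^{2} \approx 369.32$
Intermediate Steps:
$p = \sqrt{46} \approx 6.7823$
$o{\left(N \right)} = -26$ ($o{\left(N \right)} = \left(-5 + 6 \left(-3\right)\right) - 3 = \left(-5 - 18\right) - 3 = -23 - 3 = -26$)
$\left(o{\left(-1 + 0 \right)} + p\right)^{2} = \left(-26 + \sqrt{46}\right)^{2}$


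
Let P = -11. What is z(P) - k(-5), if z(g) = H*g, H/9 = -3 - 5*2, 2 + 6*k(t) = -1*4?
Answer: 1288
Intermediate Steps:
k(t) = -1 (k(t) = -⅓ + (-1*4)/6 = -⅓ + (⅙)*(-4) = -⅓ - ⅔ = -1)
H = -117 (H = 9*(-3 - 5*2) = 9*(-3 - 10) = 9*(-13) = -117)
z(g) = -117*g
z(P) - k(-5) = -117*(-11) - 1*(-1) = 1287 + 1 = 1288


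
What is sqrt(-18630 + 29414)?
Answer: 4*sqrt(674) ≈ 103.85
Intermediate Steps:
sqrt(-18630 + 29414) = sqrt(10784) = 4*sqrt(674)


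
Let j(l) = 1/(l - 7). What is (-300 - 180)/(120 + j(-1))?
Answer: -3840/959 ≈ -4.0042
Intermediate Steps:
j(l) = 1/(-7 + l)
(-300 - 180)/(120 + j(-1)) = (-300 - 180)/(120 + 1/(-7 - 1)) = -480/(120 + 1/(-8)) = -480/(120 - 1/8) = -480/959/8 = -480*8/959 = -3840/959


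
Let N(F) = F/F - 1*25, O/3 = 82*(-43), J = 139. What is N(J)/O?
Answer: 4/1763 ≈ 0.0022689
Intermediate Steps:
O = -10578 (O = 3*(82*(-43)) = 3*(-3526) = -10578)
N(F) = -24 (N(F) = 1 - 25 = -24)
N(J)/O = -24/(-10578) = -24*(-1/10578) = 4/1763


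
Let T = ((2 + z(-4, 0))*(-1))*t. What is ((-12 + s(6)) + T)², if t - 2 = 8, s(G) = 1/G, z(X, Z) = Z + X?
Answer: 2401/36 ≈ 66.694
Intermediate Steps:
z(X, Z) = X + Z
t = 10 (t = 2 + 8 = 10)
T = 20 (T = ((2 + (-4 + 0))*(-1))*10 = ((2 - 4)*(-1))*10 = -2*(-1)*10 = 2*10 = 20)
((-12 + s(6)) + T)² = ((-12 + 1/6) + 20)² = ((-12 + ⅙) + 20)² = (-71/6 + 20)² = (49/6)² = 2401/36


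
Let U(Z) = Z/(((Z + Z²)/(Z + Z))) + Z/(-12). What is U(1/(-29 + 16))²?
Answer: 625/24336 ≈ 0.025682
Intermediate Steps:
U(Z) = -Z/12 + 2*Z²/(Z + Z²) (U(Z) = Z/(((Z + Z²)/((2*Z)))) + Z*(-1/12) = Z/(((Z + Z²)*(1/(2*Z)))) - Z/12 = Z/(((Z + Z²)/(2*Z))) - Z/12 = Z*(2*Z/(Z + Z²)) - Z/12 = 2*Z²/(Z + Z²) - Z/12 = -Z/12 + 2*Z²/(Z + Z²))
U(1/(-29 + 16))² = ((23 - 1/(-29 + 16))/(12*(-29 + 16)*(1 + 1/(-29 + 16))))² = ((1/12)*(23 - 1/(-13))/(-13*(1 + 1/(-13))))² = ((1/12)*(-1/13)*(23 - 1*(-1/13))/(1 - 1/13))² = ((1/12)*(-1/13)*(23 + 1/13)/(12/13))² = ((1/12)*(-1/13)*(13/12)*(300/13))² = (-25/156)² = 625/24336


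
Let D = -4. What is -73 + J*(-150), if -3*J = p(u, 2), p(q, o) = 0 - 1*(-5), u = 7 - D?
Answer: 177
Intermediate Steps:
u = 11 (u = 7 - 1*(-4) = 7 + 4 = 11)
p(q, o) = 5 (p(q, o) = 0 + 5 = 5)
J = -5/3 (J = -⅓*5 = -5/3 ≈ -1.6667)
-73 + J*(-150) = -73 - 5/3*(-150) = -73 + 250 = 177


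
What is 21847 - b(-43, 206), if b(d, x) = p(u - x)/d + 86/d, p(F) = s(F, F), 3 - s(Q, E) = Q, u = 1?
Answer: 939715/43 ≈ 21854.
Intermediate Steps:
s(Q, E) = 3 - Q
p(F) = 3 - F
b(d, x) = 86/d + (2 + x)/d (b(d, x) = (3 - (1 - x))/d + 86/d = (3 + (-1 + x))/d + 86/d = (2 + x)/d + 86/d = 86/d + (2 + x)/d)
21847 - b(-43, 206) = 21847 - (88 + 206)/(-43) = 21847 - (-1)*294/43 = 21847 - 1*(-294/43) = 21847 + 294/43 = 939715/43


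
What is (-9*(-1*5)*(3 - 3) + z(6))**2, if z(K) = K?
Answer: 36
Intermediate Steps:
(-9*(-1*5)*(3 - 3) + z(6))**2 = (-9*(-1*5)*(3 - 3) + 6)**2 = (-(-45)*0 + 6)**2 = (-9*0 + 6)**2 = (0 + 6)**2 = 6**2 = 36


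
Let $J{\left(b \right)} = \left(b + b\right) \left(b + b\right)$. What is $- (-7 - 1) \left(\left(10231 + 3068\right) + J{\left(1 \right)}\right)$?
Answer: $106424$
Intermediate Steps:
$J{\left(b \right)} = 4 b^{2}$ ($J{\left(b \right)} = 2 b 2 b = 4 b^{2}$)
$- (-7 - 1) \left(\left(10231 + 3068\right) + J{\left(1 \right)}\right) = - (-7 - 1) \left(\left(10231 + 3068\right) + 4 \cdot 1^{2}\right) = \left(-1\right) \left(-8\right) \left(13299 + 4 \cdot 1\right) = 8 \left(13299 + 4\right) = 8 \cdot 13303 = 106424$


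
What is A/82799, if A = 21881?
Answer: 21881/82799 ≈ 0.26427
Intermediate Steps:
A/82799 = 21881/82799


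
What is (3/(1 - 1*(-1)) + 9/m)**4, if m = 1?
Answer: 194481/16 ≈ 12155.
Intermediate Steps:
(3/(1 - 1*(-1)) + 9/m)**4 = (3/(1 - 1*(-1)) + 9/1)**4 = (3/(1 + 1) + 9*1)**4 = (3/2 + 9)**4 = (21/2)**4 = 194481/16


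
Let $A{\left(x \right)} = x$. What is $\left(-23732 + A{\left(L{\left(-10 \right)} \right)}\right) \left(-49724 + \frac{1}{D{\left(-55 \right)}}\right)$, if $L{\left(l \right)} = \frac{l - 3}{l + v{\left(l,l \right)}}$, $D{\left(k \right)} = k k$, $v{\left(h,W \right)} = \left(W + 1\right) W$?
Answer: $\frac{285574045753727}{242000} \approx 1.1801 \cdot 10^{9}$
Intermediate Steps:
$v{\left(h,W \right)} = W \left(1 + W\right)$ ($v{\left(h,W \right)} = \left(1 + W\right) W = W \left(1 + W\right)$)
$D{\left(k \right)} = k^{2}$
$L{\left(l \right)} = \frac{-3 + l}{l + l \left(1 + l\right)}$ ($L{\left(l \right)} = \frac{l - 3}{l + l \left(1 + l\right)} = \frac{-3 + l}{l + l \left(1 + l\right)}$)
$\left(-23732 + A{\left(L{\left(-10 \right)} \right)}\right) \left(-49724 + \frac{1}{D{\left(-55 \right)}}\right) = \left(-23732 + \frac{-3 - 10}{\left(-10\right) \left(2 - 10\right)}\right) \left(-49724 + \frac{1}{\left(-55\right)^{2}}\right) = \left(-23732 - \frac{1}{10} \frac{1}{-8} \left(-13\right)\right) \left(-49724 + \frac{1}{3025}\right) = \left(-23732 - \left(- \frac{1}{80}\right) \left(-13\right)\right) \left(-49724 + \frac{1}{3025}\right) = \left(-23732 - \frac{13}{80}\right) \left(- \frac{150415099}{3025}\right) = \left(- \frac{1898573}{80}\right) \left(- \frac{150415099}{3025}\right) = \frac{285574045753727}{242000}$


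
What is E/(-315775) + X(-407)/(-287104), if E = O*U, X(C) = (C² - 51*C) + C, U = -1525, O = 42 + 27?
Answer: -1140932633/3626410624 ≈ -0.31462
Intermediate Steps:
O = 69
X(C) = C² - 50*C
E = -105225 (E = 69*(-1525) = -105225)
E/(-315775) + X(-407)/(-287104) = -105225/(-315775) - 407*(-50 - 407)/(-287104) = -105225*(-1/315775) - 407*(-457)*(-1/287104) = 4209/12631 + 185999*(-1/287104) = 4209/12631 - 185999/287104 = -1140932633/3626410624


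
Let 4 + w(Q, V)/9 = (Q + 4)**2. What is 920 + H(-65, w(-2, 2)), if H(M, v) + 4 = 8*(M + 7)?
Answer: 452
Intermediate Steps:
w(Q, V) = -36 + 9*(4 + Q)**2 (w(Q, V) = -36 + 9*(Q + 4)**2 = -36 + 9*(4 + Q)**2)
H(M, v) = 52 + 8*M (H(M, v) = -4 + 8*(M + 7) = -4 + 8*(7 + M) = -4 + (56 + 8*M) = 52 + 8*M)
920 + H(-65, w(-2, 2)) = 920 + (52 + 8*(-65)) = 920 + (52 - 520) = 920 - 468 = 452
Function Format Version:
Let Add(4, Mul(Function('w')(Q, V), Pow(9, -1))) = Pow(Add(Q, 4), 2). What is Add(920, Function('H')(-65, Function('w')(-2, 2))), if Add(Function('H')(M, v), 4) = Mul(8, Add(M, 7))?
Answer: 452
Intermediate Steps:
Function('w')(Q, V) = Add(-36, Mul(9, Pow(Add(4, Q), 2))) (Function('w')(Q, V) = Add(-36, Mul(9, Pow(Add(Q, 4), 2))) = Add(-36, Mul(9, Pow(Add(4, Q), 2))))
Function('H')(M, v) = Add(52, Mul(8, M)) (Function('H')(M, v) = Add(-4, Mul(8, Add(M, 7))) = Add(-4, Mul(8, Add(7, M))) = Add(-4, Add(56, Mul(8, M))) = Add(52, Mul(8, M)))
Add(920, Function('H')(-65, Function('w')(-2, 2))) = Add(920, Add(52, Mul(8, -65))) = Add(920, Add(52, -520)) = Add(920, -468) = 452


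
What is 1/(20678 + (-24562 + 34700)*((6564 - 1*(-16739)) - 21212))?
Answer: 1/21219236 ≈ 4.7127e-8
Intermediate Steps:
1/(20678 + (-24562 + 34700)*((6564 - 1*(-16739)) - 21212)) = 1/(20678 + 10138*((6564 + 16739) - 21212)) = 1/(20678 + 10138*(23303 - 21212)) = 1/(20678 + 10138*2091) = 1/(20678 + 21198558) = 1/21219236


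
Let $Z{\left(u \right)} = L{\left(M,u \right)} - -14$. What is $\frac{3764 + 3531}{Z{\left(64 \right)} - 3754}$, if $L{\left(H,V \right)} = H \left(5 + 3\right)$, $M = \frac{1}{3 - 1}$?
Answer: $- \frac{7295}{3736} \approx -1.9526$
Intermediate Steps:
$M = \frac{1}{2} \approx 0.5$
$L{\left(H,V \right)} = 8 H$ ($L{\left(H,V \right)} = H 8 = 8 H$)
$Z{\left(u \right)} = 18$ ($Z{\left(u \right)} = 8 \cdot \frac{1}{2} - -14 = 4 + 14 = 18$)
$\frac{3764 + 3531}{Z{\left(64 \right)} - 3754} = \frac{3764 + 3531}{18 - 3754} = \frac{7295}{-3736} = 7295 \left(- \frac{1}{3736}\right) = - \frac{7295}{3736}$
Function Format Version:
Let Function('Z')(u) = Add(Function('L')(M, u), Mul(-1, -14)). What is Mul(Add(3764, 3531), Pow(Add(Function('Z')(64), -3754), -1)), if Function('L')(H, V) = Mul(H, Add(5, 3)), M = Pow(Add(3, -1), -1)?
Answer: Rational(-7295, 3736) ≈ -1.9526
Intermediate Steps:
M = Rational(1, 2) (M = Pow(2, -1) = Rational(1, 2) ≈ 0.50000)
Function('L')(H, V) = Mul(8, H) (Function('L')(H, V) = Mul(H, 8) = Mul(8, H))
Function('Z')(u) = 18 (Function('Z')(u) = Add(Mul(8, Rational(1, 2)), Mul(-1, -14)) = Add(4, 14) = 18)
Mul(Add(3764, 3531), Pow(Add(Function('Z')(64), -3754), -1)) = Mul(Add(3764, 3531), Pow(Add(18, -3754), -1)) = Mul(7295, Pow(-3736, -1)) = Mul(7295, Rational(-1, 3736)) = Rational(-7295, 3736)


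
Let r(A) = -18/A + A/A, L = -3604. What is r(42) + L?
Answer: -25224/7 ≈ -3603.4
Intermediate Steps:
r(A) = 1 - 18/A (r(A) = -18/A + 1 = 1 - 18/A)
r(42) + L = (-18 + 42)/42 - 3604 = (1/42)*24 - 3604 = 4/7 - 3604 = -25224/7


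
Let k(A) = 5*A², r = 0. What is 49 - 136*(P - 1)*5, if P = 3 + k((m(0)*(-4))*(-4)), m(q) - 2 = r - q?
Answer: -3482911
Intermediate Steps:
m(q) = 2 - q (m(q) = 2 + (0 - q) = 2 - q)
P = 5123 (P = 3 + 5*(((2 - 1*0)*(-4))*(-4))² = 3 + 5*(((2 + 0)*(-4))*(-4))² = 3 + 5*((2*(-4))*(-4))² = 3 + 5*(-8*(-4))² = 3 + 5*32² = 3 + 5*1024 = 3 + 5120 = 5123)
49 - 136*(P - 1)*5 = 49 - 136*(5123 - 1)*5 = 49 - 696592*5 = 49 - 136*25610 = 49 - 3482960 = -3482911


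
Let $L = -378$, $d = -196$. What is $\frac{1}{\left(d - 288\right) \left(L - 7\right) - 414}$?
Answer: $\frac{1}{185926} \approx 5.3785 \cdot 10^{-6}$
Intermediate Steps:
$\frac{1}{\left(d - 288\right) \left(L - 7\right) - 414} = \frac{1}{\left(-196 - 288\right) \left(-378 - 7\right) - 414} = \frac{1}{\left(-484\right) \left(-385\right) - 414} = \frac{1}{186340 - 414} = \frac{1}{185926}$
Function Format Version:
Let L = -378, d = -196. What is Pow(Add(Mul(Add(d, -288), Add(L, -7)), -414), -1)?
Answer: Rational(1, 185926) ≈ 5.3785e-6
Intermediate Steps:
Pow(Add(Mul(Add(d, -288), Add(L, -7)), -414), -1) = Pow(Add(Mul(Add(-196, -288), Add(-378, -7)), -414), -1) = Pow(Add(Mul(-484, -385), -414), -1) = Pow(Add(186340, -414), -1) = Pow(185926, -1) = Rational(1, 185926)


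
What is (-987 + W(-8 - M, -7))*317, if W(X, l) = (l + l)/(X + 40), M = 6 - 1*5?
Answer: -9703687/31 ≈ -3.1302e+5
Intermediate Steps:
M = 1 (M = 6 - 5 = 1)
W(X, l) = 2*l/(40 + X) (W(X, l) = (2*l)/(40 + X) = 2*l/(40 + X))
(-987 + W(-8 - M, -7))*317 = (-987 + 2*(-7)/(40 + (-8 - 1*1)))*317 = (-987 + 2*(-7)/(40 + (-8 - 1)))*317 = (-987 + 2*(-7)/(40 - 9))*317 = (-987 + 2*(-7)/31)*317 = (-987 + 2*(-7)*(1/31))*317 = (-987 - 14/31)*317 = -30611/31*317 = -9703687/31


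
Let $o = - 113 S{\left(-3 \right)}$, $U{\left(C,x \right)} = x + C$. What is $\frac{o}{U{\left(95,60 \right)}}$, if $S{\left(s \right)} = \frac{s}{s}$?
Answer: $- \frac{113}{155} \approx -0.72903$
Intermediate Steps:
$S{\left(s \right)} = 1$
$U{\left(C,x \right)} = C + x$
$o = -113$ ($o = \left(-113\right) 1 = -113$)
$\frac{o}{U{\left(95,60 \right)}} = - \frac{113}{95 + 60} = - \frac{113}{155}$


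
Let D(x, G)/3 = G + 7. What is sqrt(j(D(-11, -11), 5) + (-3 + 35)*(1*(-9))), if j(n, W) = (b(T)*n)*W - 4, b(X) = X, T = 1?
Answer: 4*I*sqrt(22) ≈ 18.762*I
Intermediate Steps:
D(x, G) = 21 + 3*G (D(x, G) = 3*(G + 7) = 3*(7 + G) = 21 + 3*G)
j(n, W) = -4 + W*n (j(n, W) = (1*n)*W - 4 = n*W - 4 = W*n - 4 = -4 + W*n)
sqrt(j(D(-11, -11), 5) + (-3 + 35)*(1*(-9))) = sqrt((-4 + 5*(21 + 3*(-11))) + (-3 + 35)*(1*(-9))) = sqrt((-4 + 5*(21 - 33)) + 32*(-9)) = sqrt((-4 + 5*(-12)) - 288) = sqrt((-4 - 60) - 288) = sqrt(-64 - 288) = sqrt(-352) = 4*I*sqrt(22)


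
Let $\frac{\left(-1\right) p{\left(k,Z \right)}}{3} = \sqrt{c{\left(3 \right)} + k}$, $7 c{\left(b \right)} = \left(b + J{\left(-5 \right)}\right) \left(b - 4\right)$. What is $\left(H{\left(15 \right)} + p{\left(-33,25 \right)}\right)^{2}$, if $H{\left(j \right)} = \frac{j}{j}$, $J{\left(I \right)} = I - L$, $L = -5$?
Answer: $\frac{\left(7 - 9 i \sqrt{182}\right)^{2}}{49} \approx -299.86 - 34.69 i$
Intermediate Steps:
$J{\left(I \right)} = 5 + I$ ($J{\left(I \right)} = I - -5 = I + 5 = 5 + I$)
$H{\left(j \right)} = 1$
$c{\left(b \right)} = \frac{b \left(-4 + b\right)}{7}$ ($c{\left(b \right)} = \frac{\left(b + \left(5 - 5\right)\right) \left(b - 4\right)}{7} = \frac{\left(b + 0\right) \left(-4 + b\right)}{7} = \frac{b \left(-4 + b\right)}{7}$)
$p{\left(k,Z \right)} = - 3 \sqrt{- \frac{3}{7} + k}$ ($p{\left(k,Z \right)} = - 3 \sqrt{\frac{1}{7} \cdot 3 \left(-4 + 3\right) + k} = - 3 \sqrt{\frac{1}{7} \cdot 3 \left(-1\right) + k} = - 3 \sqrt{- \frac{3}{7} + k}$)
$\left(H{\left(15 \right)} + p{\left(-33,25 \right)}\right)^{2} = \left(1 - \frac{3 \sqrt{-21 + 49 \left(-33\right)}}{7}\right)^{2} = \left(1 - \frac{3 \sqrt{-21 - 1617}}{7}\right)^{2} = \left(1 - \frac{3 \sqrt{-1638}}{7}\right)^{2} = \left(1 - \frac{3 \cdot 3 i \sqrt{182}}{7}\right)^{2} = \left(1 - \frac{9 i \sqrt{182}}{7}\right)^{2}$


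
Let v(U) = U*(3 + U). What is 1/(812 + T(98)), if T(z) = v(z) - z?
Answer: 1/10612 ≈ 9.4233e-5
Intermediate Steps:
T(z) = -z + z*(3 + z) (T(z) = z*(3 + z) - z = -z + z*(3 + z))
1/(812 + T(98)) = 1/(812 + 98*(2 + 98)) = 1/(812 + 98*100) = 1/(812 + 9800) = 1/10612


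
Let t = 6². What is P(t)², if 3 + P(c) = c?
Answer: 1089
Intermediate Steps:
t = 36
P(c) = -3 + c
P(t)² = (-3 + 36)² = 33² = 1089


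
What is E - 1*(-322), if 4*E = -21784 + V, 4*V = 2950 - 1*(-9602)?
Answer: -8679/2 ≈ -4339.5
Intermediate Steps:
V = 3138 (V = (2950 - 1*(-9602))/4 = (2950 + 9602)/4 = (¼)*12552 = 3138)
E = -9323/2 (E = (-21784 + 3138)/4 = (¼)*(-18646) = -9323/2 ≈ -4661.5)
E - 1*(-322) = -9323/2 - 1*(-322) = -9323/2 + 322 = -8679/2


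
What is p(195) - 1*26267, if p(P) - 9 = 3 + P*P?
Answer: 11770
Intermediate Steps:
p(P) = 12 + P² (p(P) = 9 + (3 + P*P) = 9 + (3 + P²) = 12 + P²)
p(195) - 1*26267 = (12 + 195²) - 1*26267 = (12 + 38025) - 26267 = 38037 - 26267 = 11770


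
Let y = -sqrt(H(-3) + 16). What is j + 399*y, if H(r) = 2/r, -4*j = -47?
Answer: 47/4 - 133*sqrt(138) ≈ -1550.6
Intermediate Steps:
j = 47/4 (j = -1/4*(-47) = 47/4 ≈ 11.750)
y = -sqrt(138)/3 (y = -sqrt(2/(-3) + 16) = -sqrt(2*(-1/3) + 16) = -sqrt(-2/3 + 16) = -sqrt(46/3) = -sqrt(138)/3 ≈ -3.9158)
j + 399*y = 47/4 + 399*(-sqrt(138)/3) = 47/4 - 133*sqrt(138)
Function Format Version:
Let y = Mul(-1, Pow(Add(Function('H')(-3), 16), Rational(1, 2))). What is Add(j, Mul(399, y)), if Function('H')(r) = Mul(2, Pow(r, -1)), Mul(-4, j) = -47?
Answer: Add(Rational(47, 4), Mul(-133, Pow(138, Rational(1, 2)))) ≈ -1550.6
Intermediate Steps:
j = Rational(47, 4) (j = Mul(Rational(-1, 4), -47) = Rational(47, 4) ≈ 11.750)
y = Mul(Rational(-1, 3), Pow(138, Rational(1, 2))) (y = Mul(-1, Pow(Add(Mul(2, Pow(-3, -1)), 16), Rational(1, 2))) = Mul(-1, Pow(Add(Mul(2, Rational(-1, 3)), 16), Rational(1, 2))) = Mul(-1, Pow(Add(Rational(-2, 3), 16), Rational(1, 2))) = Mul(-1, Pow(Rational(46, 3), Rational(1, 2))) = Mul(-1, Mul(Rational(1, 3), Pow(138, Rational(1, 2)))) = Mul(Rational(-1, 3), Pow(138, Rational(1, 2))) ≈ -3.9158)
Add(j, Mul(399, y)) = Add(Rational(47, 4), Mul(399, Mul(Rational(-1, 3), Pow(138, Rational(1, 2))))) = Add(Rational(47, 4), Mul(-133, Pow(138, Rational(1, 2))))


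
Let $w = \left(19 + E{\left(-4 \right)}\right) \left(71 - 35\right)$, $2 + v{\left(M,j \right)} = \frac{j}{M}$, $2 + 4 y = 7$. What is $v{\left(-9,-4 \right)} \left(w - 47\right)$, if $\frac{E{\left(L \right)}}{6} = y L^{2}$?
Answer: $- \frac{69398}{9} \approx -7710.9$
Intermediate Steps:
$y = \frac{5}{4}$ ($y = - \frac{1}{2} + \frac{1}{4} \cdot 7 = - \frac{1}{2} + \frac{7}{4} = \frac{5}{4} \approx 1.25$)
$v{\left(M,j \right)} = -2 + \frac{j}{M}$
$E{\left(L \right)} = \frac{15 L^{2}}{2}$ ($E{\left(L \right)} = 6 \frac{5 L^{2}}{4} = \frac{15 L^{2}}{2}$)
$w = 5004$ ($w = \left(19 + \frac{15 \left(-4\right)^{2}}{2}\right) \left(71 - 35\right) = \left(19 + \frac{15}{2} \cdot 16\right) 36 = \left(19 + 120\right) 36 = 139 \cdot 36 = 5004$)
$v{\left(-9,-4 \right)} \left(w - 47\right) = \left(-2 - \frac{4}{-9}\right) \left(5004 - 47\right) = \left(-2 - - \frac{4}{9}\right) 4957 = \left(-2 + \frac{4}{9}\right) 4957 = \left(- \frac{14}{9}\right) 4957 = - \frac{69398}{9}$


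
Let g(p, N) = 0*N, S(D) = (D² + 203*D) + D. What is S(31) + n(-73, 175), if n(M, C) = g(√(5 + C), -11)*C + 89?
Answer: 7374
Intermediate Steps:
S(D) = D² + 204*D
g(p, N) = 0
n(M, C) = 89 (n(M, C) = 0*C + 89 = 0 + 89 = 89)
S(31) + n(-73, 175) = 31*(204 + 31) + 89 = 31*235 + 89 = 7285 + 89 = 7374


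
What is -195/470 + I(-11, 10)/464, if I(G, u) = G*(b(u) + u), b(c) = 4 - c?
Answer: -2779/5452 ≈ -0.50972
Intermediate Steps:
I(G, u) = 4*G (I(G, u) = G*((4 - u) + u) = G*4 = 4*G)
-195/470 + I(-11, 10)/464 = -195/470 + (4*(-11))/464 = -195*1/470 - 44*1/464 = -39/94 - 11/116 = -2779/5452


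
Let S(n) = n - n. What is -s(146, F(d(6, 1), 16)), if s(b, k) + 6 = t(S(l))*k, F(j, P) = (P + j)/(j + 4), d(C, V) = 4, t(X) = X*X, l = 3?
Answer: 6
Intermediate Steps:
S(n) = 0
t(X) = X²
F(j, P) = (P + j)/(4 + j)
s(b, k) = -6 (s(b, k) = -6 + 0²*k = -6 + 0*k = -6 + 0 = -6)
-s(146, F(d(6, 1), 16)) = -1*(-6) = 6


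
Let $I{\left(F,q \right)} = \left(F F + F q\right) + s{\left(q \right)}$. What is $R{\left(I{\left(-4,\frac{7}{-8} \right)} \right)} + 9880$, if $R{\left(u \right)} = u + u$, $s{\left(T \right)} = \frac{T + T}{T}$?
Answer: $9923$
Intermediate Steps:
$s{\left(T \right)} = 2$ ($s{\left(T \right)} = \frac{2 T}{T} = 2$)
$I{\left(F,q \right)} = 2 + F^{2} + F q$ ($I{\left(F,q \right)} = \left(F F + F q\right) + 2 = \left(F^{2} + F q\right) + 2 = 2 + F^{2} + F q$)
$R{\left(u \right)} = 2 u$
$R{\left(I{\left(-4,\frac{7}{-8} \right)} \right)} + 9880 = 2 \left(2 + \left(-4\right)^{2} - 4 \frac{7}{-8}\right) + 9880 = 2 \left(2 + 16 - 4 \cdot 7 \left(- \frac{1}{8}\right)\right) + 9880 = 2 \left(2 + 16 - - \frac{7}{2}\right) + 9880 = 2 \left(2 + 16 + \frac{7}{2}\right) + 9880 = 2 \cdot \frac{43}{2} + 9880 = 43 + 9880 = 9923$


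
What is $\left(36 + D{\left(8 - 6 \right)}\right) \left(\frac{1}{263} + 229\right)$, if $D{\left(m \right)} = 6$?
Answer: $\frac{2529576}{263} \approx 9618.2$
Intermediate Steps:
$\left(36 + D{\left(8 - 6 \right)}\right) \left(\frac{1}{263} + 229\right) = \left(36 + 6\right) \left(\frac{1}{263} + 229\right) = 42 \left(\frac{1}{263} + 229\right) = 42 \cdot \frac{60228}{263} = \frac{2529576}{263}$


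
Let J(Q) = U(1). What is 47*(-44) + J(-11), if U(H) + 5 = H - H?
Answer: -2073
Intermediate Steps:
U(H) = -5 (U(H) = -5 + (H - H) = -5 + 0 = -5)
J(Q) = -5
47*(-44) + J(-11) = 47*(-44) - 5 = -2068 - 5 = -2073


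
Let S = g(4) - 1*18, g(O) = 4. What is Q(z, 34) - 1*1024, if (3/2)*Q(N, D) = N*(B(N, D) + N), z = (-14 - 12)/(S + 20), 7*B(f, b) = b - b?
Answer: -27310/27 ≈ -1011.5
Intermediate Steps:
B(f, b) = 0 (B(f, b) = (b - b)/7 = (1/7)*0 = 0)
S = -14 (S = 4 - 1*18 = 4 - 18 = -14)
z = -13/3 (z = (-14 - 12)/(-14 + 20) = -26/6 = -26*1/6 = -13/3 ≈ -4.3333)
Q(N, D) = 2*N**2/3 (Q(N, D) = 2*(N*(0 + N))/3 = 2*(N*N)/3 = 2*N**2/3)
Q(z, 34) - 1*1024 = 2*(-13/3)**2/3 - 1*1024 = (2/3)*(169/9) - 1024 = 338/27 - 1024 = -27310/27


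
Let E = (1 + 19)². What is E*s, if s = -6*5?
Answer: -12000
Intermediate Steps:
E = 400 (E = 20² = 400)
s = -30 (s = -1*30 = -30)
E*s = 400*(-30) = -12000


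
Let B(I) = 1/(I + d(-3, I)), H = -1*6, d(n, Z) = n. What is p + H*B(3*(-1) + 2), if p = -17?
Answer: -31/2 ≈ -15.500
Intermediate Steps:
H = -6
B(I) = 1/(-3 + I) (B(I) = 1/(I - 3) = 1/(-3 + I))
p + H*B(3*(-1) + 2) = -17 - 6/(-3 + (3*(-1) + 2)) = -17 - 6/(-3 + (-3 + 2)) = -17 - 6/(-3 - 1) = -17 - 6/(-4) = -17 - 6*(-¼) = -17 + 3/2 = -31/2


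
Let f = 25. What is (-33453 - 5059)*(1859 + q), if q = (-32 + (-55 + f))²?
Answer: -219633936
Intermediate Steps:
q = 3844 (q = (-32 + (-55 + 25))² = (-32 - 30)² = (-62)² = 3844)
(-33453 - 5059)*(1859 + q) = (-33453 - 5059)*(1859 + 3844) = -38512*5703 = -219633936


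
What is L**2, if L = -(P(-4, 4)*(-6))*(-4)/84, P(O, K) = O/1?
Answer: 64/49 ≈ 1.3061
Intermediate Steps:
P(O, K) = O (P(O, K) = O*1 = O)
L = 8/7 (L = --4*(-6)*(-4)/84 = -24*(-4)/84 = -(-96)/84 = -1*(-8/7) = 8/7 ≈ 1.1429)
L**2 = (8/7)**2 = 64/49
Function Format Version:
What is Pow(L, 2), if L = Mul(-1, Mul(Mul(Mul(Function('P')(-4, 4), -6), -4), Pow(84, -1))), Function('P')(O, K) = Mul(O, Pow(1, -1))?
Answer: Rational(64, 49) ≈ 1.3061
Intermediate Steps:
Function('P')(O, K) = O (Function('P')(O, K) = Mul(O, 1) = O)
L = Rational(8, 7) (L = Mul(-1, Mul(Mul(Mul(-4, -6), -4), Pow(84, -1))) = Mul(-1, Mul(Mul(24, -4), Rational(1, 84))) = Mul(-1, Mul(-96, Rational(1, 84))) = Mul(-1, Rational(-8, 7)) = Rational(8, 7) ≈ 1.1429)
Pow(L, 2) = Pow(Rational(8, 7), 2) = Rational(64, 49)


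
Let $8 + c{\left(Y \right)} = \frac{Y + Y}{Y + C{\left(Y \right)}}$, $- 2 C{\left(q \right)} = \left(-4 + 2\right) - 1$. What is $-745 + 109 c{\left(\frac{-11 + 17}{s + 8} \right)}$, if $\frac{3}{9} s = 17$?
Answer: $- \frac{100999}{63} \approx -1603.2$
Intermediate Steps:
$s = 51$ ($s = 3 \cdot 17 = 51$)
$C{\left(q \right)} = \frac{3}{2}$ ($C{\left(q \right)} = - \frac{\left(-4 + 2\right) - 1}{2} = - \frac{-2 - 1}{2} = \left(- \frac{1}{2}\right) \left(-3\right) = \frac{3}{2}$)
$c{\left(Y \right)} = -8 + \frac{2 Y}{\frac{3}{2} + Y}$ ($c{\left(Y \right)} = -8 + \frac{Y + Y}{Y + \frac{3}{2}} = -8 + \frac{2 Y}{\frac{3}{2} + Y}$)
$-745 + 109 c{\left(\frac{-11 + 17}{s + 8} \right)} = -745 + 109 \frac{12 \left(-2 - \frac{-11 + 17}{51 + 8}\right)}{3 + 2 \frac{-11 + 17}{51 + 8}} = -745 + 109 \frac{12 \left(-2 - \frac{6}{59}\right)}{3 + 2 \cdot \frac{6}{59}} = -745 + 109 \frac{12 \left(-2 - \frac{6}{59}\right)}{3 + \frac{12}{59}} = -745 + 109 \cdot 12 \frac{1}{\frac{189}{59}} \left(- \frac{124}{59}\right) = -745 + 109 \cdot 12 \cdot \frac{59}{189} \left(- \frac{124}{59}\right) = -745 + 109 \left(- \frac{496}{63}\right) = -745 - \frac{54064}{63} = - \frac{100999}{63}$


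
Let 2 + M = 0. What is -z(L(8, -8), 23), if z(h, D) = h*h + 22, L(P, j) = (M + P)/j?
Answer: -361/16 ≈ -22.563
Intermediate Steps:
M = -2 (M = -2 + 0 = -2)
L(P, j) = (-2 + P)/j
z(h, D) = 22 + h**2 (z(h, D) = h**2 + 22 = 22 + h**2)
-z(L(8, -8), 23) = -(22 + ((-2 + 8)/(-8))**2) = -(22 + (-1/8*6)**2) = -(22 + (-3/4)**2) = -(22 + 9/16) = -1*361/16 = -361/16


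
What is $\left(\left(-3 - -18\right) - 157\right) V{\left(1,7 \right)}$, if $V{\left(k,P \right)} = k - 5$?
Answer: $568$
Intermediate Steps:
$V{\left(k,P \right)} = -5 + k$
$\left(\left(-3 - -18\right) - 157\right) V{\left(1,7 \right)} = \left(\left(-3 - -18\right) - 157\right) \left(-5 + 1\right) = \left(\left(-3 + 18\right) - 157\right) \left(-4\right) = \left(15 - 157\right) \left(-4\right) = \left(-142\right) \left(-4\right) = 568$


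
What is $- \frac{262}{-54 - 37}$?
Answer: $\frac{262}{91} \approx 2.8791$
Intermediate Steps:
$- \frac{262}{-54 - 37} = - \frac{262}{-91} = \left(-262\right) \left(- \frac{1}{91}\right) = \frac{262}{91}$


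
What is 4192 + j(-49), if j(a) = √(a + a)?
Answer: 4192 + 7*I*√2 ≈ 4192.0 + 9.8995*I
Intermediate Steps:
j(a) = √2*√a (j(a) = √(2*a) = √2*√a)
4192 + j(-49) = 4192 + √2*√(-49) = 4192 + √2*(7*I) = 4192 + 7*I*√2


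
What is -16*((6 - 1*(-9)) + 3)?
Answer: -288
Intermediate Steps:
-16*((6 - 1*(-9)) + 3) = -16*((6 + 9) + 3) = -16*(15 + 3) = -16*18 = -288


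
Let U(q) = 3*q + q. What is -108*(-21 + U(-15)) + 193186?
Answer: 201934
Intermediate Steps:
U(q) = 4*q
-108*(-21 + U(-15)) + 193186 = -108*(-21 + 4*(-15)) + 193186 = -108*(-21 - 60) + 193186 = -108*(-81) + 193186 = 8748 + 193186 = 201934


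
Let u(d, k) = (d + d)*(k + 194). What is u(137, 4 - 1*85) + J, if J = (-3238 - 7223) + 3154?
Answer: 23655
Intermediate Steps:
u(d, k) = 2*d*(194 + k) (u(d, k) = (2*d)*(194 + k) = 2*d*(194 + k))
J = -7307 (J = -10461 + 3154 = -7307)
u(137, 4 - 1*85) + J = 2*137*(194 + (4 - 1*85)) - 7307 = 2*137*(194 + (4 - 85)) - 7307 = 2*137*(194 - 81) - 7307 = 2*137*113 - 7307 = 30962 - 7307 = 23655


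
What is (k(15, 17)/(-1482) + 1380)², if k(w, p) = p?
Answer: 4182609890449/2196324 ≈ 1.9044e+6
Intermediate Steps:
(k(15, 17)/(-1482) + 1380)² = (17/(-1482) + 1380)² = (17*(-1/1482) + 1380)² = (-17/1482 + 1380)² = (2045143/1482)² = 4182609890449/2196324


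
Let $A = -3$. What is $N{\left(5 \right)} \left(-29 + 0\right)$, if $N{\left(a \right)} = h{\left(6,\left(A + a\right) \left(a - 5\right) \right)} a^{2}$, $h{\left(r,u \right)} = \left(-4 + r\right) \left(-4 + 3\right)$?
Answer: $1450$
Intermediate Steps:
$h{\left(r,u \right)} = 4 - r$ ($h{\left(r,u \right)} = \left(-4 + r\right) \left(-1\right) = 4 - r$)
$N{\left(a \right)} = - 2 a^{2}$ ($N{\left(a \right)} = \left(4 - 6\right) a^{2} = - 2 a^{2}$)
$N{\left(5 \right)} \left(-29 + 0\right) = - 2 \cdot 5^{2} \left(-29 + 0\right) = \left(-2\right) 25 \left(-29\right) = \left(-50\right) \left(-29\right) = 1450$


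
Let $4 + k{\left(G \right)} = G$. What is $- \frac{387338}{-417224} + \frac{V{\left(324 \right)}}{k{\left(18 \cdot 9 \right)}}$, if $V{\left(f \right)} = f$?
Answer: $\frac{49094995}{16480348} \approx 2.979$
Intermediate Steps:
$k{\left(G \right)} = -4 + G$
$- \frac{387338}{-417224} + \frac{V{\left(324 \right)}}{k{\left(18 \cdot 9 \right)}} = - \frac{387338}{-417224} + \frac{324}{-4 + 18 \cdot 9} = \left(-387338\right) \left(- \frac{1}{417224}\right) + \frac{324}{-4 + 162} = \frac{193669}{208612} + \frac{324}{158} = \frac{193669}{208612} + 324 \cdot \frac{1}{158} = \frac{193669}{208612} + \frac{162}{79} = \frac{49094995}{16480348}$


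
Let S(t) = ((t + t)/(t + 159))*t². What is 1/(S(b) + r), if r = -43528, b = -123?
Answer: -2/293819 ≈ -6.8069e-6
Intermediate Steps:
S(t) = 2*t³/(159 + t) (S(t) = ((2*t)/(159 + t))*t² = (2*t/(159 + t))*t² = 2*t³/(159 + t))
1/(S(b) + r) = 1/(2*(-123)³/(159 - 123) - 43528) = 1/(2*(-1860867)/36 - 43528) = 1/(2*(-1860867)*(1/36) - 43528) = 1/(-206763/2 - 43528) = 1/(-293819/2) = -2/293819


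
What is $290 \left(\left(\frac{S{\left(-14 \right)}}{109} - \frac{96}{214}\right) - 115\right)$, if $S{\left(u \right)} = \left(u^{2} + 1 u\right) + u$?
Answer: $- \frac{385265290}{11663} \approx -33033.0$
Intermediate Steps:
$S{\left(u \right)} = u^{2} + 2 u$ ($S{\left(u \right)} = \left(u^{2} + u\right) + u = \left(u + u^{2}\right) + u = u^{2} + 2 u$)
$290 \left(\left(\frac{S{\left(-14 \right)}}{109} - \frac{96}{214}\right) - 115\right) = 290 \left(\left(\frac{\left(-14\right) \left(2 - 14\right)}{109} - \frac{96}{214}\right) - 115\right) = 290 \left(\left(\left(-14\right) \left(-12\right) \frac{1}{109} - \frac{48}{107}\right) - 115\right) = 290 \left(\left(168 \cdot \frac{1}{109} - \frac{48}{107}\right) - 115\right) = 290 \left(\left(\frac{168}{109} - \frac{48}{107}\right) - 115\right) = 290 \left(\frac{12744}{11663} - 115\right) = 290 \left(- \frac{1328501}{11663}\right) = - \frac{385265290}{11663}$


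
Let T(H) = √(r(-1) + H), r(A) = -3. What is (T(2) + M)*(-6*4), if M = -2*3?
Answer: 144 - 24*I ≈ 144.0 - 24.0*I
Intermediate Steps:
M = -6
T(H) = √(-3 + H)
(T(2) + M)*(-6*4) = (√(-3 + 2) - 6)*(-6*4) = (√(-1) - 6)*(-24) = (I - 6)*(-24) = (-6 + I)*(-24) = 144 - 24*I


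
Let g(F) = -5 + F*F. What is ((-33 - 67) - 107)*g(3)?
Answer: -828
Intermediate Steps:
g(F) = -5 + F**2
((-33 - 67) - 107)*g(3) = ((-33 - 67) - 107)*(-5 + 3**2) = (-100 - 107)*(-5 + 9) = -207*4 = -828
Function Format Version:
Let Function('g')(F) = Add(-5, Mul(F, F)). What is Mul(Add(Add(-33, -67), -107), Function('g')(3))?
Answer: -828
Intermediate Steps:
Function('g')(F) = Add(-5, Pow(F, 2))
Mul(Add(Add(-33, -67), -107), Function('g')(3)) = Mul(Add(Add(-33, -67), -107), Add(-5, Pow(3, 2))) = Mul(Add(-100, -107), Add(-5, 9)) = Mul(-207, 4) = -828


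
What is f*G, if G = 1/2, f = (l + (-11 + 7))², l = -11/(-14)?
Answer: 2025/392 ≈ 5.1658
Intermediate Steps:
l = 11/14 (l = -11*(-1/14) = 11/14 ≈ 0.78571)
f = 2025/196 (f = (11/14 + (-11 + 7))² = (11/14 - 4)² = (-45/14)² = 2025/196 ≈ 10.332)
G = ½ ≈ 0.50000
f*G = (2025/196)*(½) = 2025/392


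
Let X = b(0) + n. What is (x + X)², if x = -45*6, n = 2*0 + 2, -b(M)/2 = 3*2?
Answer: 78400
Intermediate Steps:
b(M) = -12 (b(M) = -6*2 = -2*6 = -12)
n = 2 (n = 0 + 2 = 2)
x = -270
X = -10 (X = -12 + 2 = -10)
(x + X)² = (-270 - 10)² = (-280)² = 78400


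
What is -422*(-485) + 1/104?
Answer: 21285681/104 ≈ 2.0467e+5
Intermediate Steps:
-422*(-485) + 1/104 = 204670 + 1/104 = 21285681/104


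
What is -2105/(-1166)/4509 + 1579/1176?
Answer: 1384009751/1030468824 ≈ 1.3431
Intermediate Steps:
-2105/(-1166)/4509 + 1579/1176 = -2105*(-1/1166)*(1/4509) + 1579*(1/1176) = (2105/1166)*(1/4509) + 1579/1176 = 2105/5257494 + 1579/1176 = 1384009751/1030468824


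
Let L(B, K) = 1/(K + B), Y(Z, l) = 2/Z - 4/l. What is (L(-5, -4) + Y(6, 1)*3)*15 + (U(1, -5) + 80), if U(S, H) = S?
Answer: -257/3 ≈ -85.667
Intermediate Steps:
Y(Z, l) = -4/l + 2/Z
L(B, K) = 1/(B + K)
(L(-5, -4) + Y(6, 1)*3)*15 + (U(1, -5) + 80) = (1/(-5 - 4) + (-4/1 + 2/6)*3)*15 + (1 + 80) = (1/(-9) + (-4*1 + 2*(1/6))*3)*15 + 81 = (-1/9 + (-4 + 1/3)*3)*15 + 81 = (-1/9 - 11/3*3)*15 + 81 = (-1/9 - 11)*15 + 81 = -100/9*15 + 81 = -500/3 + 81 = -257/3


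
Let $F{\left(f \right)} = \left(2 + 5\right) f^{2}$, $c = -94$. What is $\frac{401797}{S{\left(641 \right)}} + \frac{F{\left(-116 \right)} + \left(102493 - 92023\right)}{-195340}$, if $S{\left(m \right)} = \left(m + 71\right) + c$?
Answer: $\frac{9802793108}{15090015} \approx 649.62$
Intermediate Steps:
$F{\left(f \right)} = 7 f^{2}$
$S{\left(m \right)} = -23 + m$ ($S{\left(m \right)} = \left(m + 71\right) - 94 = \left(71 + m\right) - 94 = -23 + m$)
$\frac{401797}{S{\left(641 \right)}} + \frac{F{\left(-116 \right)} + \left(102493 - 92023\right)}{-195340} = \frac{401797}{-23 + 641} + \frac{7 \left(-116\right)^{2} + \left(102493 - 92023\right)}{-195340} = \frac{401797}{618} + \left(7 \cdot 13456 + 10470\right) \left(- \frac{1}{195340}\right) = 401797 \cdot \frac{1}{618} + \left(94192 + 10470\right) \left(- \frac{1}{195340}\right) = \frac{401797}{618} + 104662 \left(- \frac{1}{195340}\right) = \frac{401797}{618} - \frac{52331}{97670} = \frac{9802793108}{15090015}$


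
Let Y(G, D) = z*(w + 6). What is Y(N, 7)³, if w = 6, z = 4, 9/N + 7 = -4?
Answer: 110592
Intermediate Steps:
N = -9/11 (N = 9/(-7 - 4) = 9/(-11) = 9*(-1/11) = -9/11 ≈ -0.81818)
Y(G, D) = 48 (Y(G, D) = 4*(6 + 6) = 4*12 = 48)
Y(N, 7)³ = 48³ = 110592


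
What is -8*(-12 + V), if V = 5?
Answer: 56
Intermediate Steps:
-8*(-12 + V) = -8*(-12 + 5) = -8*(-7) = 56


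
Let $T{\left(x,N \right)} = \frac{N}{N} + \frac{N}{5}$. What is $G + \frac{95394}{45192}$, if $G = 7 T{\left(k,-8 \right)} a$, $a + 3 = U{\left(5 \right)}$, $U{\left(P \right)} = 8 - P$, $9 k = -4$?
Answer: $\frac{15899}{7532} \approx 2.1109$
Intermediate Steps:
$k = - \frac{4}{9}$ ($k = \frac{1}{9} \left(-4\right) = - \frac{4}{9} \approx -0.44444$)
$T{\left(x,N \right)} = 1 + \frac{N}{5}$ ($T{\left(x,N \right)} = 1 + N \frac{1}{5} = 1 + \frac{N}{5}$)
$a = 0$ ($a = -3 + \left(8 - 5\right) = -3 + 3 = 0$)
$G = 0$ ($G = 7 \left(1 + \frac{1}{5} \left(-8\right)\right) 0 = 7 \left(1 - \frac{8}{5}\right) 0 = 7 \left(- \frac{3}{5}\right) 0 = \left(- \frac{21}{5}\right) 0 = 0$)
$G + \frac{95394}{45192} = 0 + \frac{95394}{45192} = 0 + 95394 \cdot \frac{1}{45192} = 0 + \frac{15899}{7532} = \frac{15899}{7532}$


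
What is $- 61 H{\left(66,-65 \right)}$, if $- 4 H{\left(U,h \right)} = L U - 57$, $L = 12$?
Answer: $\frac{44835}{4} \approx 11209.0$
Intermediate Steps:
$H{\left(U,h \right)} = \frac{57}{4} - 3 U$ ($H{\left(U,h \right)} = - \frac{12 U - 57}{4} = - \frac{-57 + 12 U}{4} = \frac{57}{4} - 3 U$)
$- 61 H{\left(66,-65 \right)} = - 61 \left(\frac{57}{4} - 198\right) = \left(-61\right) \left(- \frac{735}{4}\right) = \frac{44835}{4}$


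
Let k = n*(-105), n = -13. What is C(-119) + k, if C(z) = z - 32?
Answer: 1214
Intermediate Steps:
C(z) = -32 + z
k = 1365 (k = -13*(-105) = 1365)
C(-119) + k = (-32 - 119) + 1365 = -151 + 1365 = 1214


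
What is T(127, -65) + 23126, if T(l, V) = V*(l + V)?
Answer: 19096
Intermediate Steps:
T(l, V) = V*(V + l)
T(127, -65) + 23126 = -65*(-65 + 127) + 23126 = -65*62 + 23126 = -4030 + 23126 = 19096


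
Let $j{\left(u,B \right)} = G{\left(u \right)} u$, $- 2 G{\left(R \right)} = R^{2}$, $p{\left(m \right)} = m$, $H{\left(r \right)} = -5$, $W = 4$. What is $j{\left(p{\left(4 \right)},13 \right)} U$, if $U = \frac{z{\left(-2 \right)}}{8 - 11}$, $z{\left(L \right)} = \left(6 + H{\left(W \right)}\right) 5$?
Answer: $\frac{160}{3} \approx 53.333$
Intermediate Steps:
$z{\left(L \right)} = 5$ ($z{\left(L \right)} = \left(6 - 5\right) 5 = 1 \cdot 5 = 5$)
$G{\left(R \right)} = - \frac{R^{2}}{2}$
$j{\left(u,B \right)} = - \frac{u^{3}}{2}$ ($j{\left(u,B \right)} = - \frac{u^{2}}{2} u = - \frac{u^{3}}{2}$)
$U = - \frac{5}{3}$ ($U = \frac{5}{8 - 11} = \frac{5}{-3} = 5 \left(- \frac{1}{3}\right) = - \frac{5}{3} \approx -1.6667$)
$j{\left(p{\left(4 \right)},13 \right)} U = - \frac{4^{3}}{2} \left(- \frac{5}{3}\right) = \left(- \frac{1}{2}\right) 64 \left(- \frac{5}{3}\right) = \left(-32\right) \left(- \frac{5}{3}\right) = \frac{160}{3}$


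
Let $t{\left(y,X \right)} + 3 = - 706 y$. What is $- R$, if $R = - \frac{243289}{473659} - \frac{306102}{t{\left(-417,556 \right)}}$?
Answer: $\frac{72204001843}{46481578647} \approx 1.5534$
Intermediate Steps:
$t{\left(y,X \right)} = -3 - 706 y$
$R = - \frac{72204001843}{46481578647}$ ($R = - \frac{243289}{473659} - \frac{306102}{-3 - -294402} = \left(-243289\right) \frac{1}{473659} - \frac{306102}{-3 + 294402} = - \frac{243289}{473659} - \frac{306102}{294399} = - \frac{243289}{473659} - \frac{102034}{98133} = - \frac{72204001843}{46481578647} \approx -1.5534$)
$- R = \left(-1\right) \left(- \frac{72204001843}{46481578647}\right) = \frac{72204001843}{46481578647}$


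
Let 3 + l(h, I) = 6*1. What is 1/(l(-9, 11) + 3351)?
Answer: 1/3354 ≈ 0.00029815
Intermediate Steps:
l(h, I) = 3 (l(h, I) = -3 + 6*1 = -3 + 6 = 3)
1/(l(-9, 11) + 3351) = 1/(3 + 3351) = 1/3354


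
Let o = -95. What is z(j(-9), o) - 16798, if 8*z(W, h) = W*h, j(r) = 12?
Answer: -33881/2 ≈ -16941.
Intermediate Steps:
z(W, h) = W*h/8 (z(W, h) = (W*h)/8 = W*h/8)
z(j(-9), o) - 16798 = (⅛)*12*(-95) - 16798 = -285/2 - 16798 = -33881/2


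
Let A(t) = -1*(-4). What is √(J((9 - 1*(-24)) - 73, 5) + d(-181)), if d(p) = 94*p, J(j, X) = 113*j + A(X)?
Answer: I*√21530 ≈ 146.73*I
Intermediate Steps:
A(t) = 4
J(j, X) = 4 + 113*j (J(j, X) = 113*j + 4 = 4 + 113*j)
√(J((9 - 1*(-24)) - 73, 5) + d(-181)) = √((4 + 113*((9 - 1*(-24)) - 73)) + 94*(-181)) = √((4 + 113*((9 + 24) - 73)) - 17014) = √((4 + 113*(33 - 73)) - 17014) = √((4 + 113*(-40)) - 17014) = √((4 - 4520) - 17014) = √(-4516 - 17014) = √(-21530) = I*√21530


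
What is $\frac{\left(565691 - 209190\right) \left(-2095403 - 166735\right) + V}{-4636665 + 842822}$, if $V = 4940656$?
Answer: $\frac{806449518482}{3793843} \approx 2.1257 \cdot 10^{5}$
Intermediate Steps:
$\frac{\left(565691 - 209190\right) \left(-2095403 - 166735\right) + V}{-4636665 + 842822} = \frac{\left(565691 - 209190\right) \left(-2095403 - 166735\right) + 4940656}{-4636665 + 842822} = \frac{356501 \left(-2262138\right) + 4940656}{-3793843} = \left(-806454459138 + 4940656\right) \left(- \frac{1}{3793843}\right) = \left(-806449518482\right) \left(- \frac{1}{3793843}\right) = \frac{806449518482}{3793843}$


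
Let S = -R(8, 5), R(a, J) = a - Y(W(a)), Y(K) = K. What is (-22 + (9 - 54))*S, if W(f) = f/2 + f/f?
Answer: 201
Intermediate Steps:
W(f) = 1 + f/2 (W(f) = f*(½) + 1 = f/2 + 1 = 1 + f/2)
R(a, J) = -1 + a/2 (R(a, J) = a - (1 + a/2) = a + (-1 - a/2) = -1 + a/2)
S = -3 (S = -(-1 + (½)*8) = -(-1 + 4) = -1*3 = -3)
(-22 + (9 - 54))*S = (-22 + (9 - 54))*(-3) = (-22 - 45)*(-3) = -67*(-3) = 201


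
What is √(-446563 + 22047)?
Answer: 2*I*√106129 ≈ 651.55*I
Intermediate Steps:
√(-446563 + 22047) = √(-424516) = 2*I*√106129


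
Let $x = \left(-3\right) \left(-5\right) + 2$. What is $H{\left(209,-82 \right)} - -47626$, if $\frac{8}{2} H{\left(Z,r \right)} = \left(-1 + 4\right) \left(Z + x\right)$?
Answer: $\frac{95591}{2} \approx 47796.0$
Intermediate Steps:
$x = 17$ ($x = 15 + 2 = 17$)
$H{\left(Z,r \right)} = \frac{51}{4} + \frac{3 Z}{4}$ ($H{\left(Z,r \right)} = \frac{\left(-1 + 4\right) \left(Z + 17\right)}{4} = \frac{3 \left(17 + Z\right)}{4} = \frac{51 + 3 Z}{4} = \frac{51}{4} + \frac{3 Z}{4}$)
$H{\left(209,-82 \right)} - -47626 = \left(\frac{51}{4} + \frac{3}{4} \cdot 209\right) - -47626 = \left(\frac{51}{4} + \frac{627}{4}\right) + 47626 = \frac{339}{2} + 47626 = \frac{95591}{2}$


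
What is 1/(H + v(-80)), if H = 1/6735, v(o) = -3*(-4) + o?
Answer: -6735/457979 ≈ -0.014706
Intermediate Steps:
v(o) = 12 + o
H = 1/6735 ≈ 0.00014848
1/(H + v(-80)) = 1/(1/6735 + (12 - 80)) = 1/(1/6735 - 68) = 1/(-457979/6735) = -6735/457979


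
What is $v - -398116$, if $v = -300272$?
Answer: $97844$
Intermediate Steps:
$v - -398116 = -300272 - -398116 = -300272 + 398116 = 97844$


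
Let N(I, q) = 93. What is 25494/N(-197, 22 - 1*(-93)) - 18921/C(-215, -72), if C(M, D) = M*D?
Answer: 43654163/159960 ≈ 272.91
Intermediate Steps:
C(M, D) = D*M
25494/N(-197, 22 - 1*(-93)) - 18921/C(-215, -72) = 25494/93 - 18921/((-72*(-215))) = 25494*(1/93) - 18921/15480 = 8498/31 - 18921*1/15480 = 8498/31 - 6307/5160 = 43654163/159960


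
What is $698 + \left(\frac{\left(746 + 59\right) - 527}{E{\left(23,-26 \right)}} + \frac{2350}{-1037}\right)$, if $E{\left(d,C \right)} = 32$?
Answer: $\frac{11687759}{16592} \approx 704.42$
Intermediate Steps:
$698 + \left(\frac{\left(746 + 59\right) - 527}{E{\left(23,-26 \right)}} + \frac{2350}{-1037}\right) = 698 + \left(\frac{\left(746 + 59\right) - 527}{32} + \frac{2350}{-1037}\right) = 698 + \left(\left(805 - 527\right) \frac{1}{32} + 2350 \left(- \frac{1}{1037}\right)\right) = 698 + \left(278 \cdot \frac{1}{32} - \frac{2350}{1037}\right) = 698 + \left(\frac{139}{16} - \frac{2350}{1037}\right) = 698 + \frac{106543}{16592} = \frac{11687759}{16592}$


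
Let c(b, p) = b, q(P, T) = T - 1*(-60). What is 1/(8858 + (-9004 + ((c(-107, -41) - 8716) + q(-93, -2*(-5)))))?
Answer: -1/8899 ≈ -0.00011237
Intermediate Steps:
q(P, T) = 60 + T (q(P, T) = T + 60 = 60 + T)
1/(8858 + (-9004 + ((c(-107, -41) - 8716) + q(-93, -2*(-5))))) = 1/(8858 + (-9004 + ((-107 - 8716) + (60 - 2*(-5))))) = 1/(8858 + (-9004 + (-8823 + (60 + 10)))) = 1/(8858 + (-9004 + (-8823 + 70))) = 1/(8858 + (-9004 - 8753)) = 1/(8858 - 17757) = 1/(-8899) = -1/8899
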